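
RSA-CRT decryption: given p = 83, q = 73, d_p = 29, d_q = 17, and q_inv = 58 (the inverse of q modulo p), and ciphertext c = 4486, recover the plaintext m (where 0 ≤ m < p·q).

m₁ = c^(d_p) mod p: c ≡ 4 (mod 83), and 4^29 mod 83 = 68.
m₂ = c^(d_q) mod q: c ≡ 33 (mod 73), and 33^17 mod 73 = 34.
h = q_inv·(m₁ − m₂) mod p = 58·(68 − 34) mod 83 = 63.
m = m₂ + h·q = 34 + 63·73 = 4633.

4633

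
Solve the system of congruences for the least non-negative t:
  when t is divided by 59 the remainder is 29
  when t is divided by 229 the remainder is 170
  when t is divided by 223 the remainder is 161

2629777

From t ≡ 29 (mod 59) write t = 29 + 59s. Substituting into t ≡ 170 (mod 229) gives 59s ≡ 141 (mod 229), and since 59⁻¹ ≡ 66 (mod 229), s ≡ 146. Hence t ≡ 29 + 59·146 = 8643 (mod 13511).
From t ≡ 8643 (mod 13511) write t = 8643 + 13511s. Substituting into t ≡ 161 (mod 223) gives 13511s ≡ 215 (mod 223), and since 131⁻¹ ≡ 143 (mod 223), s ≡ 194. Hence t ≡ 8643 + 13511·194 = 2629777 (mod 3012953).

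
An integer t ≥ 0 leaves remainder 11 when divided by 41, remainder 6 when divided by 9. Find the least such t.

339

From t ≡ 11 (mod 41) write t = 11 + 41s. Substituting into t ≡ 6 (mod 9) gives 41s ≡ 4 (mod 9), and since 5⁻¹ ≡ 2 (mod 9), s ≡ 8. Hence t ≡ 11 + 41·8 = 339 (mod 369).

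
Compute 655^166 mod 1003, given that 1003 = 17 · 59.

310

Mod 17: 655 ≡ 9; by Fermat, exponent reduces to 166 mod 16 = 6; 9^6 ≡ 4 (mod 17).
Mod 59: 655 ≡ 6; by Fermat, exponent reduces to 166 mod 58 = 50; 6^50 ≡ 15 (mod 59).
Combine by CRT: x ≡ 4 (mod 17), x ≡ 15 (mod 59) ⇒ x ≡ 310 (mod 1003).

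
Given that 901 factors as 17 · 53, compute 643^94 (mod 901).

240

Mod 17: 643 ≡ 14; by Fermat, exponent reduces to 94 mod 16 = 14; 14^14 ≡ 2 (mod 17).
Mod 53: 643 ≡ 7; by Fermat, exponent reduces to 94 mod 52 = 42; 7^42 ≡ 28 (mod 53).
Combine by CRT: x ≡ 2 (mod 17), x ≡ 28 (mod 53) ⇒ x ≡ 240 (mod 901).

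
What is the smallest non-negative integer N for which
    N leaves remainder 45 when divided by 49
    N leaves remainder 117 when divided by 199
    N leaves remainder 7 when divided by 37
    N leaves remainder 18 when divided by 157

From N ≡ 45 (mod 49) write N = 45 + 49t. Substituting into N ≡ 117 (mod 199) gives 49t ≡ 72 (mod 199), and since 49⁻¹ ≡ 65 (mod 199), t ≡ 103. Hence N ≡ 45 + 49·103 = 5092 (mod 9751).
From N ≡ 5092 (mod 9751) write N = 5092 + 9751t. Substituting into N ≡ 7 (mod 37) gives 9751t ≡ 21 (mod 37), and since 20⁻¹ ≡ 13 (mod 37), t ≡ 14. Hence N ≡ 5092 + 9751·14 = 141606 (mod 360787).
From N ≡ 141606 (mod 360787) write N = 141606 + 360787t. Substituting into N ≡ 18 (mod 157) gives 360787t ≡ 26 (mod 157), and since 1⁻¹ ≡ 1 (mod 157), t ≡ 26. Hence N ≡ 141606 + 360787·26 = 9522068 (mod 56643559).

9522068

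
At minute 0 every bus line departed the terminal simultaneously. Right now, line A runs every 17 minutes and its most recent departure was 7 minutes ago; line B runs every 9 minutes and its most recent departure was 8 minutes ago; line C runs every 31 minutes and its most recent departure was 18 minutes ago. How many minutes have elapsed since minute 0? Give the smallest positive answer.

2591

The moduli are pairwise coprime; N = 17·9·31 = 4743.
N/17 = 279; 279 ≡ 7 (mod 17); 7·5 ≡ 1, so inverse 5.
N/9 = 527; 527 ≡ 5 (mod 9); 5·2 ≡ 1, so inverse 2.
N/31 = 153; 153 ≡ 29 (mod 31); 29·15 ≡ 1, so inverse 15.
t ≡ 7·279·5 + 8·527·2 + 18·153·15 = 59507.
59507 mod 4743 = 2591.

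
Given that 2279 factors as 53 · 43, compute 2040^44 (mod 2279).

1952

Mod 53: 2040 ≡ 26; 26^44 ≡ 44 (mod 53).
Mod 43: 2040 ≡ 19; by Fermat, exponent reduces to 44 mod 42 = 2; 19^2 ≡ 17 (mod 43).
Combine by CRT: x ≡ 44 (mod 53), x ≡ 17 (mod 43) ⇒ x ≡ 1952 (mod 2279).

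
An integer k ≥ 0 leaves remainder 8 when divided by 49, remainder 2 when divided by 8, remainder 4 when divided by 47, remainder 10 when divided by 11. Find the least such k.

82818

The moduli are pairwise coprime; N = 49·8·47·11 = 202664.
N/49 = 4136; 4136 ≡ 20 (mod 49); 20·27 ≡ 1, so inverse 27.
N/8 = 25333; 25333 ≡ 5 (mod 8); 5·5 ≡ 1, so inverse 5.
N/47 = 4312; 4312 ≡ 35 (mod 47); 35·43 ≡ 1, so inverse 43.
N/11 = 18424; 18424 ≡ 10 (mod 11); 10·10 ≡ 1, so inverse 10.
k ≡ 8·4136·27 + 2·25333·5 + 4·4312·43 + 10·18424·10 = 3730770.
3730770 mod 202664 = 82818.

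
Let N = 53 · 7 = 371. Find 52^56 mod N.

107

Mod 53: 52 ≡ 52; by Fermat, exponent reduces to 56 mod 52 = 4; 52^4 ≡ 1 (mod 53).
Mod 7: 52 ≡ 3; by Fermat, exponent reduces to 56 mod 6 = 2; 3^2 ≡ 2 (mod 7).
Combine by CRT: x ≡ 1 (mod 53), x ≡ 2 (mod 7) ⇒ x ≡ 107 (mod 371).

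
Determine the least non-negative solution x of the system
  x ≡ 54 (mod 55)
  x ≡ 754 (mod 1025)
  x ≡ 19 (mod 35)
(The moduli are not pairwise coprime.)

36629

Combine the congruences pairwise.
gcd(55, 1025) = 5 and 5 | (754 − 54), so the pair is consistent; merging gives x ≡ 2804 (mod 11275), where 11275 = lcm(55, 1025).
gcd(11275, 35) = 5 and 5 | (19 − 2804), so the pair is consistent; merging gives x ≡ 36629 (mod 78925), where 78925 = lcm(11275, 35).
The solution is unique modulo lcm(55, 1025, 35) = 78925.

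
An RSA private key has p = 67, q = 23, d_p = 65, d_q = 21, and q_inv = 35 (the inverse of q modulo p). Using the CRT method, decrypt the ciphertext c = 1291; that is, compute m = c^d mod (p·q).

376

m₁ = c^(d_p) mod p: c ≡ 18 (mod 67), and 18^65 mod 67 = 41.
m₂ = c^(d_q) mod q: c ≡ 3 (mod 23), and 3^21 mod 23 = 8.
h = q_inv·(m₁ − m₂) mod p = 35·(41 − 8) mod 67 = 16.
m = m₂ + h·q = 8 + 16·23 = 376.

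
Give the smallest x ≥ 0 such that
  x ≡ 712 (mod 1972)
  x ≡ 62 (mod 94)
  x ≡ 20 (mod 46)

gcd(1972, 94) = 2 and 2 | (62 − 712), so the pair is consistent; merging gives x ≡ 85508 (mod 92684), where 92684 = lcm(1972, 94).
gcd(92684, 46) = 2 and 2 | (20 − 85508), so the pair is consistent; merging gives x ≡ 1105032 (mod 2131732), where 2131732 = lcm(92684, 46).
The solution is unique modulo lcm(1972, 94, 46) = 2131732.

1105032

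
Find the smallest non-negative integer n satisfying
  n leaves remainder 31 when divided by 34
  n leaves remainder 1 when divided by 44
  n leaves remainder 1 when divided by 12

133

gcd(34, 44) = 2 and 2 | (1 − 31), so the pair is consistent; merging gives n ≡ 133 (mod 748), where 748 = lcm(34, 44).
gcd(748, 12) = 4 and 4 | (1 − 133), so the pair is consistent; merging gives n ≡ 133 (mod 2244), where 2244 = lcm(748, 12).
The solution is unique modulo lcm(34, 44, 12) = 2244.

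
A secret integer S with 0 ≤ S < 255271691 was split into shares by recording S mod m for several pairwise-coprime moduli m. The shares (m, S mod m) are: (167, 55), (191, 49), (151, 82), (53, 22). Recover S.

211676563

From S ≡ 55 (mod 167) write S = 55 + 167t. Substituting into S ≡ 49 (mod 191) gives 167t ≡ 185 (mod 191), and since 167⁻¹ ≡ 183 (mod 191), t ≡ 48. Hence S ≡ 55 + 167·48 = 8071 (mod 31897).
From S ≡ 8071 (mod 31897) write S = 8071 + 31897t. Substituting into S ≡ 82 (mod 151) gives 31897t ≡ 14 (mod 151), and since 36⁻¹ ≡ 21 (mod 151), t ≡ 143. Hence S ≡ 8071 + 31897·143 = 4569342 (mod 4816447).
From S ≡ 4569342 (mod 4816447) write S = 4569342 + 4816447t. Substituting into S ≡ 22 (mod 53) gives 4816447t ≡ 22 (mod 53), and since 19⁻¹ ≡ 14 (mod 53), t ≡ 43. Hence S ≡ 4569342 + 4816447·43 = 211676563 (mod 255271691).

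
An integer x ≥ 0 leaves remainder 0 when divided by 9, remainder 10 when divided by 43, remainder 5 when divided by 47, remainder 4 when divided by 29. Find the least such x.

From x ≡ 0 (mod 9) write x = 0 + 9t. Substituting into x ≡ 10 (mod 43) gives 9t ≡ 10 (mod 43), and since 9⁻¹ ≡ 24 (mod 43), t ≡ 25. Hence x ≡ 0 + 9·25 = 225 (mod 387).
From x ≡ 225 (mod 387) write x = 225 + 387t. Substituting into x ≡ 5 (mod 47) gives 387t ≡ 15 (mod 47), and since 11⁻¹ ≡ 30 (mod 47), t ≡ 27. Hence x ≡ 225 + 387·27 = 10674 (mod 18189).
From x ≡ 10674 (mod 18189) write x = 10674 + 18189t. Substituting into x ≡ 4 (mod 29) gives 18189t ≡ 2 (mod 29), and since 6⁻¹ ≡ 5 (mod 29), t ≡ 10. Hence x ≡ 10674 + 18189·10 = 192564 (mod 527481).

192564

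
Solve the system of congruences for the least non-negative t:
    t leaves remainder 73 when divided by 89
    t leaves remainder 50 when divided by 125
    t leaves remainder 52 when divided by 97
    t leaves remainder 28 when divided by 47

From t ≡ 73 (mod 89) write t = 73 + 89s. Substituting into t ≡ 50 (mod 125) gives 89s ≡ 102 (mod 125), and since 89⁻¹ ≡ 59 (mod 125), s ≡ 18. Hence t ≡ 73 + 89·18 = 1675 (mod 11125).
From t ≡ 1675 (mod 11125) write t = 1675 + 11125s. Substituting into t ≡ 52 (mod 97) gives 11125s ≡ 26 (mod 97), and since 67⁻¹ ≡ 42 (mod 97), s ≡ 25. Hence t ≡ 1675 + 11125·25 = 279800 (mod 1079125).
From t ≡ 279800 (mod 1079125) write t = 279800 + 1079125s. Substituting into t ≡ 28 (mod 47) gives 1079125s ≡ 19 (mod 47), and since 5⁻¹ ≡ 19 (mod 47), s ≡ 32. Hence t ≡ 279800 + 1079125·32 = 34811800 (mod 50718875).

34811800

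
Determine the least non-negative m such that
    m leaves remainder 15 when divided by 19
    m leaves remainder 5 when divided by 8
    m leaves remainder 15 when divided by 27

3093

From m ≡ 15 (mod 19) write m = 15 + 19t. Substituting into m ≡ 5 (mod 8) gives 19t ≡ 6 (mod 8), and since 3⁻¹ ≡ 3 (mod 8), t ≡ 2. Hence m ≡ 15 + 19·2 = 53 (mod 152).
From m ≡ 53 (mod 152) write m = 53 + 152t. Substituting into m ≡ 15 (mod 27) gives 152t ≡ 16 (mod 27), and since 17⁻¹ ≡ 8 (mod 27), t ≡ 20. Hence m ≡ 53 + 152·20 = 3093 (mod 4104).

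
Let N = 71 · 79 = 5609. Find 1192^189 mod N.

Mod 71: 1192 ≡ 56; by Fermat, exponent reduces to 189 mod 70 = 49; 56^49 ≡ 46 (mod 71).
Mod 79: 1192 ≡ 7; by Fermat, exponent reduces to 189 mod 78 = 33; 7^33 ≡ 57 (mod 79).
Combine by CRT: x ≡ 46 (mod 71), x ≡ 57 (mod 79) ⇒ x ≡ 3454 (mod 5609).

3454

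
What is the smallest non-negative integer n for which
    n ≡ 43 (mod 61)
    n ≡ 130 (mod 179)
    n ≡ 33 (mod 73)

The moduli are pairwise coprime; M = 61·179·73 = 797087.
M/61 = 13067; 13067 ≡ 13 (mod 61); 13·47 ≡ 1, so inverse 47.
M/179 = 4453; 4453 ≡ 157 (mod 179); 157·122 ≡ 1, so inverse 122.
M/73 = 10919; 10919 ≡ 42 (mod 73); 42·40 ≡ 1, so inverse 40.
n ≡ 43·13067·47 + 130·4453·122 + 33·10919·40 = 111446067.
111446067 mod 797087 = 650974.

650974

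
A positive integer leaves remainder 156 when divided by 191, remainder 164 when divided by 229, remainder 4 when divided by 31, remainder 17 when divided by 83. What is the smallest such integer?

Combine the congruences pairwise.
From x ≡ 156 (mod 191) write x = 156 + 191t. Substituting into x ≡ 164 (mod 229) gives 191t ≡ 8 (mod 229), and since 191⁻¹ ≡ 6 (mod 229), t ≡ 48. Hence x ≡ 156 + 191·48 = 9324 (mod 43739).
From x ≡ 9324 (mod 43739) write x = 9324 + 43739t. Substituting into x ≡ 4 (mod 31) gives 43739t ≡ 11 (mod 31), and since 29⁻¹ ≡ 15 (mod 31), t ≡ 10. Hence x ≡ 9324 + 43739·10 = 446714 (mod 1355909).
From x ≡ 446714 (mod 1355909) write x = 446714 + 1355909t. Substituting into x ≡ 17 (mod 83) gives 1355909t ≡ 9 (mod 83), and since 21⁻¹ ≡ 4 (mod 83), t ≡ 36. Hence x ≡ 446714 + 1355909·36 = 49259438 (mod 112540447).

49259438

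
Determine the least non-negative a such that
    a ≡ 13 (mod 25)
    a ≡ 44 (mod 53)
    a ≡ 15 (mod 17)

From a ≡ 13 (mod 25) write a = 13 + 25t. Substituting into a ≡ 44 (mod 53) gives 25t ≡ 31 (mod 53), and since 25⁻¹ ≡ 17 (mod 53), t ≡ 50. Hence a ≡ 13 + 25·50 = 1263 (mod 1325).
From a ≡ 1263 (mod 1325) write a = 1263 + 1325t. Substituting into a ≡ 15 (mod 17) gives 1325t ≡ 10 (mod 17), and since 16⁻¹ ≡ 16 (mod 17), t ≡ 7. Hence a ≡ 1263 + 1325·7 = 10538 (mod 22525).

10538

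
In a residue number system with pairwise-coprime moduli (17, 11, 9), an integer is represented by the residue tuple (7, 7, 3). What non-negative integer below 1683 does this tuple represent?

381

The moduli are pairwise coprime; N = 17·11·9 = 1683.
N/17 = 99; 99 ≡ 14 (mod 17); 14·11 ≡ 1, so inverse 11.
N/11 = 153; 153 ≡ 10 (mod 11); 10·10 ≡ 1, so inverse 10.
N/9 = 187; 187 ≡ 7 (mod 9); 7·4 ≡ 1, so inverse 4.
x ≡ 7·99·11 + 7·153·10 + 3·187·4 = 20577.
20577 mod 1683 = 381.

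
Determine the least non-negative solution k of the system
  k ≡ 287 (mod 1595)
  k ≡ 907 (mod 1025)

gcd(1595, 1025) = 5 and 5 | (907 − 287), so the pair is consistent; merging gives k ≡ 145432 (mod 326975), where 326975 = lcm(1595, 1025).
The solution is unique modulo lcm(1595, 1025) = 326975.

145432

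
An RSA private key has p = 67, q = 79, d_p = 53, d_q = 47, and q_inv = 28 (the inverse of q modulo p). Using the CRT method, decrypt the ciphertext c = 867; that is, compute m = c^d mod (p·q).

m₁ = c^(d_p) mod p: c ≡ 63 (mod 67), and 63^53 mod 67 = 61.
m₂ = c^(d_q) mod q: c ≡ 77 (mod 79), and 77^47 mod 79 = 60.
h = q_inv·(m₁ − m₂) mod p = 28·(61 − 60) mod 67 = 28.
m = m₂ + h·q = 60 + 28·79 = 2272.

2272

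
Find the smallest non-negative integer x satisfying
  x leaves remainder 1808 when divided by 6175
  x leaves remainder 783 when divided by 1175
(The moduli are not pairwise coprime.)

150008

Combine the congruences pairwise.
gcd(6175, 1175) = 25 and 25 | (783 − 1808), so the pair is consistent; merging gives x ≡ 150008 (mod 290225), where 290225 = lcm(6175, 1175).
The solution is unique modulo lcm(6175, 1175) = 290225.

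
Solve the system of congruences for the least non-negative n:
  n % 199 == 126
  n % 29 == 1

4902

Combine the congruences pairwise.
From n ≡ 126 (mod 199) write n = 126 + 199t. Substituting into n ≡ 1 (mod 29) gives 199t ≡ 20 (mod 29), and since 25⁻¹ ≡ 7 (mod 29), t ≡ 24. Hence n ≡ 126 + 199·24 = 4902 (mod 5771).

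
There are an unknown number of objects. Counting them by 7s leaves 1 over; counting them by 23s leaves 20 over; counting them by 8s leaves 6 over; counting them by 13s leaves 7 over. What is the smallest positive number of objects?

From N ≡ 1 (mod 7) write N = 1 + 7t. Substituting into N ≡ 20 (mod 23) gives 7t ≡ 19 (mod 23), and since 7⁻¹ ≡ 10 (mod 23), t ≡ 6. Hence N ≡ 1 + 7·6 = 43 (mod 161).
From N ≡ 43 (mod 161) write N = 43 + 161t. Substituting into N ≡ 6 (mod 8) gives 161t ≡ 3 (mod 8), and since 1⁻¹ ≡ 1 (mod 8), t ≡ 3. Hence N ≡ 43 + 161·3 = 526 (mod 1288).
From N ≡ 526 (mod 1288) write N = 526 + 1288t. Substituting into N ≡ 7 (mod 13) gives 1288t ≡ 1 (mod 13), and since 1⁻¹ ≡ 1 (mod 13), t ≡ 1. Hence N ≡ 526 + 1288·1 = 1814 (mod 16744).

1814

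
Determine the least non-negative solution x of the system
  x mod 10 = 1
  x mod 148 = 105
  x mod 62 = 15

14461

Combine the congruences pairwise.
gcd(10, 148) = 2 and 2 | (105 − 1), so the pair is consistent; merging gives x ≡ 401 (mod 740), where 740 = lcm(10, 148).
gcd(740, 62) = 2 and 2 | (15 − 401), so the pair is consistent; merging gives x ≡ 14461 (mod 22940), where 22940 = lcm(740, 62).
The solution is unique modulo lcm(10, 148, 62) = 22940.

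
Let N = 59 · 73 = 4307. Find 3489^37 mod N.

Mod 59: 3489 ≡ 8; 8^37 ≡ 24 (mod 59).
Mod 73: 3489 ≡ 58; 58^37 ≡ 15 (mod 73).
Combine by CRT: x ≡ 24 (mod 59), x ≡ 15 (mod 73) ⇒ x ≡ 3446 (mod 4307).

3446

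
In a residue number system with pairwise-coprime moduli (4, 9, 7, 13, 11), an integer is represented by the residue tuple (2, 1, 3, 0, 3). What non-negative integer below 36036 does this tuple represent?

The moduli are pairwise coprime; N = 4·9·7·13·11 = 36036.
N/4 = 9009; 9009 ≡ 1 (mod 4), inverse 1.
N/9 = 4004; 4004 ≡ 8 (mod 9); 8·8 ≡ 1, so inverse 8.
N/7 = 5148; 5148 ≡ 3 (mod 7); 3·5 ≡ 1, so inverse 5.
N/13 = 2772; 2772 ≡ 3 (mod 13); 3·9 ≡ 1, so inverse 9.
N/11 = 3276; 3276 ≡ 9 (mod 11); 9·5 ≡ 1, so inverse 5.
x ≡ 2·9009·1 + 1·4004·8 + 3·5148·5 + 0·2772·9 + 3·3276·5 = 176410.
176410 mod 36036 = 32266.

32266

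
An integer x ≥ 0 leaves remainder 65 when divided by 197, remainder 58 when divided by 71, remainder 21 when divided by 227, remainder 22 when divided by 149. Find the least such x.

The moduli are pairwise coprime; N = 197·71·227·149 = 473082301.
N/197 = 2401433; 2401433 ≡ 3 (mod 197); 3·66 ≡ 1, so inverse 66.
N/71 = 6663131; 6663131 ≡ 65 (mod 71); 65·59 ≡ 1, so inverse 59.
N/227 = 2084063; 2084063 ≡ 203 (mod 227); 203·104 ≡ 1, so inverse 104.
N/149 = 3175049; 3175049 ≡ 8 (mod 149); 8·56 ≡ 1, so inverse 56.
x ≡ 65·2401433·66 + 58·6663131·59 + 21·2084063·104 + 22·3175049·56 = 41566635812.
41566635812 mod 473082301 = 408475625.

408475625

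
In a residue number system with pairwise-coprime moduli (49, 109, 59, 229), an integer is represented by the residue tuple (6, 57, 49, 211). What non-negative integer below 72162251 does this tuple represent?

48446306

The moduli are pairwise coprime; N = 49·109·59·229 = 72162251.
N/49 = 1472699; 1472699 ≡ 4 (mod 49); 4·37 ≡ 1, so inverse 37.
N/109 = 662039; 662039 ≡ 82 (mod 109); 82·4 ≡ 1, so inverse 4.
N/59 = 1223089; 1223089 ≡ 19 (mod 59); 19·28 ≡ 1, so inverse 28.
N/229 = 315119; 315119 ≡ 15 (mod 229); 15·168 ≡ 1, so inverse 168.
x ≡ 6·1472699·37 + 57·662039·4 + 49·1223089·28 + 211·315119·168 = 13326300490.
13326300490 mod 72162251 = 48446306.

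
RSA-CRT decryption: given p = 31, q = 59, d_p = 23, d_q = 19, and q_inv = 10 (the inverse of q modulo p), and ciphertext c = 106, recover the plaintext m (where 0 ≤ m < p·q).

m₁ = c^(d_p) mod p: c ≡ 13 (mod 31), and 13^23 mod 31 = 24.
m₂ = c^(d_q) mod q: c ≡ 47 (mod 59), and 47^19 mod 59 = 55.
h = q_inv·(m₁ − m₂) mod p = 10·(24 − 55) mod 31 = 0.
m = m₂ + h·q = 55 + 0·59 = 55.

55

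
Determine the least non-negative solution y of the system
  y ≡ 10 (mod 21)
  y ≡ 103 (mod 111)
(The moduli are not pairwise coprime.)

gcd(21, 111) = 3 and 3 | (103 − 10), so the pair is consistent; merging gives y ≡ 325 (mod 777), where 777 = lcm(21, 111).
The solution is unique modulo lcm(21, 111) = 777.

325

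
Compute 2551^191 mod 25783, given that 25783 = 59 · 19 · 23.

Mod 59: 2551 ≡ 14; by Fermat, exponent reduces to 191 mod 58 = 17; 14^17 ≡ 43 (mod 59).
Mod 19: 2551 ≡ 5; by Fermat, exponent reduces to 191 mod 18 = 11; 5^11 ≡ 6 (mod 19).
Mod 23: 2551 ≡ 21; by Fermat, exponent reduces to 191 mod 22 = 15; 21^15 ≡ 7 (mod 23).
Combine by CRT: x ≡ 43 (mod 59), x ≡ 6 (mod 19), x ≡ 7 (mod 23) ⇒ x ≡ 23053 (mod 25783).

23053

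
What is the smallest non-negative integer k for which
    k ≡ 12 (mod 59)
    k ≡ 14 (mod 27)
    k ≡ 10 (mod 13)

The moduli are pairwise coprime; N = 59·27·13 = 20709.
N/59 = 351; 351 ≡ 56 (mod 59); 56·39 ≡ 1, so inverse 39.
N/27 = 767; 767 ≡ 11 (mod 27); 11·5 ≡ 1, so inverse 5.
N/13 = 1593; 1593 ≡ 7 (mod 13); 7·2 ≡ 1, so inverse 2.
k ≡ 12·351·39 + 14·767·5 + 10·1593·2 = 249818.
249818 mod 20709 = 1310.

1310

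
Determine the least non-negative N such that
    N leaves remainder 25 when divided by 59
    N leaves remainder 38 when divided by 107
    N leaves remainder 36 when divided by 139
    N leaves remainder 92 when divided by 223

7180915

The moduli are pairwise coprime; M = 59·107·139·223 = 195684061.
M/59 = 3316679; 3316679 ≡ 53 (mod 59); 53·49 ≡ 1, so inverse 49.
M/107 = 1828823; 1828823 ≡ 86 (mod 107); 86·56 ≡ 1, so inverse 56.
M/139 = 1407799; 1407799 ≡ 7 (mod 139); 7·20 ≡ 1, so inverse 20.
M/223 = 877507; 877507 ≡ 2 (mod 223); 2·112 ≡ 1, so inverse 112.
N ≡ 25·3316679·49 + 38·1828823·56 + 36·1407799·20 + 92·877507·112 = 18010114527.
18010114527 mod 195684061 = 7180915.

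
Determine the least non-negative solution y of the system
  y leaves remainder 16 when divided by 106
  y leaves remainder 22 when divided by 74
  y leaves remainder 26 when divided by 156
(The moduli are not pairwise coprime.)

135590

gcd(106, 74) = 2 and 2 | (22 − 16), so the pair is consistent; merging gives y ≡ 2242 (mod 3922), where 3922 = lcm(106, 74).
gcd(3922, 156) = 2 and 2 | (26 − 2242), so the pair is consistent; merging gives y ≡ 135590 (mod 305916), where 305916 = lcm(3922, 156).
The solution is unique modulo lcm(106, 74, 156) = 305916.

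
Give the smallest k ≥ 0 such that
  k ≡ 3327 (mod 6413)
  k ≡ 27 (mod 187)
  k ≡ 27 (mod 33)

272673

gcd(6413, 187) = 11 and 11 | (27 − 3327), so the pair is consistent; merging gives k ≡ 54631 (mod 109021), where 109021 = lcm(6413, 187).
gcd(109021, 33) = 11 and 11 | (27 − 54631), so the pair is consistent; merging gives k ≡ 272673 (mod 327063), where 327063 = lcm(109021, 33).
The solution is unique modulo lcm(6413, 187, 33) = 327063.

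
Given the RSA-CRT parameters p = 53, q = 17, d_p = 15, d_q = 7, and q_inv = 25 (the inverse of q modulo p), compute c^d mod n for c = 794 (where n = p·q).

m₁ = c^(d_p) mod p: c ≡ 52 (mod 53), and 52^15 mod 53 = 52.
m₂ = c^(d_q) mod q: c ≡ 12 (mod 17), and 12^7 mod 17 = 7.
h = q_inv·(m₁ − m₂) mod p = 25·(52 − 7) mod 53 = 12.
m = m₂ + h·q = 7 + 12·17 = 211.

211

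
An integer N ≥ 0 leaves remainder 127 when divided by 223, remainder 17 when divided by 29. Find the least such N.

2134

From N ≡ 127 (mod 223) write N = 127 + 223t. Substituting into N ≡ 17 (mod 29) gives 223t ≡ 6 (mod 29), and since 20⁻¹ ≡ 16 (mod 29), t ≡ 9. Hence N ≡ 127 + 223·9 = 2134 (mod 6467).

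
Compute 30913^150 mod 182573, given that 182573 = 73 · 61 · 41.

Mod 73: 30913 ≡ 34; by Fermat, exponent reduces to 150 mod 72 = 6; 34^6 ≡ 24 (mod 73).
Mod 61: 30913 ≡ 47; by Fermat, exponent reduces to 150 mod 60 = 30; 47^30 ≡ 1 (mod 61).
Mod 41: 30913 ≡ 40; by Fermat, exponent reduces to 150 mod 40 = 30; 40^30 ≡ 1 (mod 41).
Combine by CRT: x ≡ 24 (mod 73), x ≡ 1 (mod 61), x ≡ 1 (mod 41) ⇒ x ≡ 137556 (mod 182573).

137556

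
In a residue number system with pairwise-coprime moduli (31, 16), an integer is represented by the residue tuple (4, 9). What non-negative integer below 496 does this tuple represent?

Combine the congruences pairwise.
From x ≡ 4 (mod 31) write x = 4 + 31t. Substituting into x ≡ 9 (mod 16) gives 31t ≡ 5 (mod 16), and since 15⁻¹ ≡ 15 (mod 16), t ≡ 11. Hence x ≡ 4 + 31·11 = 345 (mod 496).

345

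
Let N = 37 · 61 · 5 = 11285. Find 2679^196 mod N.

8596

Mod 37: 2679 ≡ 15; by Fermat, exponent reduces to 196 mod 36 = 16; 15^16 ≡ 12 (mod 37).
Mod 61: 2679 ≡ 56; by Fermat, exponent reduces to 196 mod 60 = 16; 56^16 ≡ 56 (mod 61).
Mod 5: 2679 ≡ 4; since 4 | 196, by Fermat 4^196 ≡ 1 (mod 5).
Combine by CRT: x ≡ 12 (mod 37), x ≡ 56 (mod 61), x ≡ 1 (mod 5) ⇒ x ≡ 8596 (mod 11285).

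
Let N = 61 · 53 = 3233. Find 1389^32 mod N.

Mod 61: 1389 ≡ 47; 47^32 ≡ 13 (mod 61).
Mod 53: 1389 ≡ 11; 11^32 ≡ 36 (mod 53).
Combine by CRT: x ≡ 13 (mod 61), x ≡ 36 (mod 53) ⇒ x ≡ 2209 (mod 3233).

2209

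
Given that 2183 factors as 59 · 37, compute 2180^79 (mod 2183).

Mod 59: 2180 ≡ 56; by Fermat, exponent reduces to 79 mod 58 = 21; 56^21 ≡ 54 (mod 59).
Mod 37: 2180 ≡ 34; by Fermat, exponent reduces to 79 mod 36 = 7; 34^7 ≡ 33 (mod 37).
Combine by CRT: x ≡ 54 (mod 59), x ≡ 33 (mod 37) ⇒ x ≡ 1883 (mod 2183).

1883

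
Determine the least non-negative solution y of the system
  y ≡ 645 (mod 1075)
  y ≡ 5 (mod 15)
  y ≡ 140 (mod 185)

67295

gcd(1075, 15) = 5 and 5 | (5 − 645), so the pair is consistent; merging gives y ≡ 2795 (mod 3225), where 3225 = lcm(1075, 15).
gcd(3225, 185) = 5 and 5 | (140 − 2795), so the pair is consistent; merging gives y ≡ 67295 (mod 119325), where 119325 = lcm(3225, 185).
The solution is unique modulo lcm(1075, 15, 185) = 119325.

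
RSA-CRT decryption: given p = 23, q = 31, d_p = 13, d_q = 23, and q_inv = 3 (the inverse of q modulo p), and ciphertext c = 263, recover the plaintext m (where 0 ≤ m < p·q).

m₁ = c^(d_p) mod p: c ≡ 10 (mod 23), and 10^13 mod 23 = 15.
m₂ = c^(d_q) mod q: c ≡ 15 (mod 31), and 15^23 mod 31 = 27.
h = q_inv·(m₁ − m₂) mod p = 3·(15 − 27) mod 23 = 10.
m = m₂ + h·q = 27 + 10·31 = 337.

337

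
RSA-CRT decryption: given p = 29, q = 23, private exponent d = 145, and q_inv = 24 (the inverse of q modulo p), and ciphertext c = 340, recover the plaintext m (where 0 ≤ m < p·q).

2

d_p = d mod (p−1) = 145 mod 28 = 5; d_q = d mod (q−1) = 13.
m₁ = c^(d_p) mod p: c ≡ 21 (mod 29), and 21^5 mod 29 = 2.
m₂ = c^(d_q) mod q: c ≡ 18 (mod 23), and 18^13 mod 23 = 2.
h = q_inv·(m₁ − m₂) mod p = 24·(2 − 2) mod 29 = 0.
m = m₂ + h·q = 2 + 0·23 = 2.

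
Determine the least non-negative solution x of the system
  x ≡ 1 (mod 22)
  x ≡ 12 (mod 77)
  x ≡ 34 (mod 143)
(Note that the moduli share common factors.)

1321

gcd(22, 77) = 11 and 11 | (12 − 1), so the pair is consistent; merging gives x ≡ 89 (mod 154), where 154 = lcm(22, 77).
gcd(154, 143) = 11 and 11 | (34 − 89), so the pair is consistent; merging gives x ≡ 1321 (mod 2002), where 2002 = lcm(154, 143).
The solution is unique modulo lcm(22, 77, 143) = 2002.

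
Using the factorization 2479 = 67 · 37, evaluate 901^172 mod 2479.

1846

Mod 67: 901 ≡ 30; by Fermat, exponent reduces to 172 mod 66 = 40; 30^40 ≡ 37 (mod 67).
Mod 37: 901 ≡ 13; by Fermat, exponent reduces to 172 mod 36 = 28; 13^28 ≡ 33 (mod 37).
Combine by CRT: x ≡ 37 (mod 67), x ≡ 33 (mod 37) ⇒ x ≡ 1846 (mod 2479).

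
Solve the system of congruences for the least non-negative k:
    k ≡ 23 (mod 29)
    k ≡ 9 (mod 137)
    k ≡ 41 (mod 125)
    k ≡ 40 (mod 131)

The moduli are pairwise coprime; N = 29·137·125·131 = 65057875.
N/29 = 2243375; 2243375 ≡ 22 (mod 29); 22·4 ≡ 1, so inverse 4.
N/137 = 474875; 474875 ≡ 33 (mod 137); 33·54 ≡ 1, so inverse 54.
N/125 = 520463; 520463 ≡ 88 (mod 125); 88·27 ≡ 1, so inverse 27.
N/131 = 496625; 496625 ≡ 4 (mod 131); 4·33 ≡ 1, so inverse 33.
k ≡ 23·2243375·4 + 9·474875·54 + 41·520463·27 + 40·496625·33 = 1668877291.
1668877291 mod 65057875 = 42430416.

42430416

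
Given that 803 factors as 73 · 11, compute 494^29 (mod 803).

285

Mod 73: 494 ≡ 56; 56^29 ≡ 66 (mod 73).
Mod 11: 494 ≡ 10; by Fermat, exponent reduces to 29 mod 10 = 9; 10^9 ≡ 10 (mod 11).
Combine by CRT: x ≡ 66 (mod 73), x ≡ 10 (mod 11) ⇒ x ≡ 285 (mod 803).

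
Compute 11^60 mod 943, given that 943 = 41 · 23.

409

Mod 41: 11 ≡ 11; by Fermat, exponent reduces to 60 mod 40 = 20; 11^20 ≡ 40 (mod 41).
Mod 23: 11 ≡ 11; by Fermat, exponent reduces to 60 mod 22 = 16; 11^16 ≡ 18 (mod 23).
Combine by CRT: x ≡ 40 (mod 41), x ≡ 18 (mod 23) ⇒ x ≡ 409 (mod 943).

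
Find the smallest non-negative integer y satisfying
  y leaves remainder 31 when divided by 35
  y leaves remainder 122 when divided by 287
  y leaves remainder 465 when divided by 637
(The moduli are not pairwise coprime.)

gcd(35, 287) = 7 and 7 | (122 − 31), so the pair is consistent; merging gives y ≡ 696 (mod 1435), where 1435 = lcm(35, 287).
gcd(1435, 637) = 7 and 7 | (465 − 696), so the pair is consistent; merging gives y ≡ 72446 (mod 130585), where 130585 = lcm(1435, 637).
The solution is unique modulo lcm(35, 287, 637) = 130585.

72446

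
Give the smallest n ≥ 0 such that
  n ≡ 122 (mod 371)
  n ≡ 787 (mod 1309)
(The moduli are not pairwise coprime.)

33512

gcd(371, 1309) = 7 and 7 | (787 − 122), so the pair is consistent; merging gives n ≡ 33512 (mod 69377), where 69377 = lcm(371, 1309).
The solution is unique modulo lcm(371, 1309) = 69377.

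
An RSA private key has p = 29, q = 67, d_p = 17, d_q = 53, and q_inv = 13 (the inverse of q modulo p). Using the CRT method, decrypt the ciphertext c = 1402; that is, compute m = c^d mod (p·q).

595

m₁ = c^(d_p) mod p: c ≡ 10 (mod 29), and 10^17 mod 29 = 15.
m₂ = c^(d_q) mod q: c ≡ 62 (mod 67), and 62^53 mod 67 = 59.
h = q_inv·(m₁ − m₂) mod p = 13·(15 − 59) mod 29 = 8.
m = m₂ + h·q = 59 + 8·67 = 595.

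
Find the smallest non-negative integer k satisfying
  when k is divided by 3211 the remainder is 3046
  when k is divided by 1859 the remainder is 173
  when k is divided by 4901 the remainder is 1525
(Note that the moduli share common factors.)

gcd(3211, 1859) = 169 and 169 | (173 − 3046), so the pair is consistent; merging gives k ≡ 9468 (mod 35321), where 35321 = lcm(3211, 1859).
gcd(35321, 4901) = 169 and 169 | (1525 − 9468), so the pair is consistent; merging gives k ≡ 927814 (mod 1024309), where 1024309 = lcm(35321, 4901).
The solution is unique modulo lcm(3211, 1859, 4901) = 1024309.

927814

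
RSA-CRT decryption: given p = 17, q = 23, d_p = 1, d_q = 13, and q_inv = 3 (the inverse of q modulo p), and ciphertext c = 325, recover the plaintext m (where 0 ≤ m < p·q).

m₁ = c^(d_p) mod p: c ≡ 2 (mod 17), and 2^1 mod 17 = 2.
m₂ = c^(d_q) mod q: c ≡ 3 (mod 23), and 3^13 mod 23 = 9.
h = q_inv·(m₁ − m₂) mod p = 3·(2 − 9) mod 17 = 13.
m = m₂ + h·q = 9 + 13·23 = 308.

308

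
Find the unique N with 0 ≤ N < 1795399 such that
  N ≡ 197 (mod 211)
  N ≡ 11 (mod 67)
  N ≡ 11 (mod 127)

1506104

The moduli are pairwise coprime; M = 211·67·127 = 1795399.
M/211 = 8509; 8509 ≡ 69 (mod 211); 69·52 ≡ 1, so inverse 52.
M/67 = 26797; 26797 ≡ 64 (mod 67); 64·22 ≡ 1, so inverse 22.
M/127 = 14137; 14137 ≡ 40 (mod 127); 40·54 ≡ 1, so inverse 54.
N ≡ 197·8509·52 + 11·26797·22 + 11·14137·54 = 102048448.
102048448 mod 1795399 = 1506104.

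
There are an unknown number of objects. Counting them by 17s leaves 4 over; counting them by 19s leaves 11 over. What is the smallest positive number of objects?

From N ≡ 4 (mod 17) write N = 4 + 17t. Substituting into N ≡ 11 (mod 19) gives 17t ≡ 7 (mod 19), and since 17⁻¹ ≡ 9 (mod 19), t ≡ 6. Hence N ≡ 4 + 17·6 = 106 (mod 323).

106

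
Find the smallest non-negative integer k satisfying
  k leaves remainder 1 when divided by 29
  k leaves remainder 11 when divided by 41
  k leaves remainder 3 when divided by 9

9687

From k ≡ 1 (mod 29) write k = 1 + 29t. Substituting into k ≡ 11 (mod 41) gives 29t ≡ 10 (mod 41), and since 29⁻¹ ≡ 17 (mod 41), t ≡ 6. Hence k ≡ 1 + 29·6 = 175 (mod 1189).
From k ≡ 175 (mod 1189) write k = 175 + 1189t. Substituting into k ≡ 3 (mod 9) gives 1189t ≡ 8 (mod 9), and since 1⁻¹ ≡ 1 (mod 9), t ≡ 8. Hence k ≡ 175 + 1189·8 = 9687 (mod 10701).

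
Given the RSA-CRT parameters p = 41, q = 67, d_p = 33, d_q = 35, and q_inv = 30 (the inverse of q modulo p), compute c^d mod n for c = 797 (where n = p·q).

m₁ = c^(d_p) mod p: c ≡ 18 (mod 41), and 18^33 mod 41 = 10.
m₂ = c^(d_q) mod q: c ≡ 60 (mod 67), and 60^35 mod 67 = 49.
h = q_inv·(m₁ − m₂) mod p = 30·(10 − 49) mod 41 = 19.
m = m₂ + h·q = 49 + 19·67 = 1322.

1322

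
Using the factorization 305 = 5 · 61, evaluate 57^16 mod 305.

301

Mod 5: 57 ≡ 2; since 4 | 16, by Fermat 2^16 ≡ 1 (mod 5).
Mod 61: 57 ≡ 57; 57^16 ≡ 57 (mod 61).
Combine by CRT: x ≡ 1 (mod 5), x ≡ 57 (mod 61) ⇒ x ≡ 301 (mod 305).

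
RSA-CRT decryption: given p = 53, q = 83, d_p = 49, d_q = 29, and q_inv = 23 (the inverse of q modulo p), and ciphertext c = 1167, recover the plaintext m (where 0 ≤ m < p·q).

m₁ = c^(d_p) mod p: c ≡ 1 (mod 53), and 1^49 mod 53 = 1.
m₂ = c^(d_q) mod q: c ≡ 5 (mod 83), and 5^29 mod 83 = 67.
h = q_inv·(m₁ − m₂) mod p = 23·(1 − 67) mod 53 = 19.
m = m₂ + h·q = 67 + 19·83 = 1644.

1644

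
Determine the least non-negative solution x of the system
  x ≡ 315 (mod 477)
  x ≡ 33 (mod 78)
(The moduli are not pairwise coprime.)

6039

gcd(477, 78) = 3 and 3 | (33 − 315), so the pair is consistent; merging gives x ≡ 6039 (mod 12402), where 12402 = lcm(477, 78).
The solution is unique modulo lcm(477, 78) = 12402.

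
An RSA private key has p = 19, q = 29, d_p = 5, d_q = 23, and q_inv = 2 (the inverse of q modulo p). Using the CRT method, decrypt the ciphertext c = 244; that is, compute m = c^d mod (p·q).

m₁ = c^(d_p) mod p: c ≡ 16 (mod 19), and 16^5 mod 19 = 4.
m₂ = c^(d_q) mod q: c ≡ 12 (mod 29), and 12^23 mod 29 = 17.
h = q_inv·(m₁ − m₂) mod p = 2·(4 − 17) mod 19 = 12.
m = m₂ + h·q = 17 + 12·29 = 365.

365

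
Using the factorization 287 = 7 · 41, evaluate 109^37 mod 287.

137

Mod 7: 109 ≡ 4; by Fermat, exponent reduces to 37 mod 6 = 1; 4^1 ≡ 4 (mod 7).
Mod 41: 109 ≡ 27; 27^37 ≡ 14 (mod 41).
Combine by CRT: x ≡ 4 (mod 7), x ≡ 14 (mod 41) ⇒ x ≡ 137 (mod 287).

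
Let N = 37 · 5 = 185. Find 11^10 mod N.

Mod 37: 11 ≡ 11; 11^10 ≡ 26 (mod 37).
Mod 5: 11 ≡ 1; by Fermat, exponent reduces to 10 mod 4 = 2; 1^2 ≡ 1 (mod 5).
Combine by CRT: x ≡ 26 (mod 37), x ≡ 1 (mod 5) ⇒ x ≡ 26 (mod 185).

26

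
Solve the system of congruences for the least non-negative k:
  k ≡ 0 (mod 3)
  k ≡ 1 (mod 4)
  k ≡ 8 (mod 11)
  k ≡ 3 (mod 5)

The moduli are pairwise coprime; N = 3·4·11·5 = 660.
N/3 = 220; 220 ≡ 1 (mod 3), inverse 1.
N/4 = 165; 165 ≡ 1 (mod 4), inverse 1.
N/11 = 60; 60 ≡ 5 (mod 11); 5·9 ≡ 1, so inverse 9.
N/5 = 132; 132 ≡ 2 (mod 5); 2·3 ≡ 1, so inverse 3.
k ≡ 0·220·1 + 1·165·1 + 8·60·9 + 3·132·3 = 5673.
5673 mod 660 = 393.

393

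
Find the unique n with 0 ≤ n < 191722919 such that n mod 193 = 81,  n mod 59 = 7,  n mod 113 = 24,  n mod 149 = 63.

52605705

The moduli are pairwise coprime; M = 193·59·113·149 = 191722919.
M/193 = 993383; 993383 ≡ 12 (mod 193); 12·177 ≡ 1, so inverse 177.
M/59 = 3249541; 3249541 ≡ 57 (mod 59); 57·29 ≡ 1, so inverse 29.
M/113 = 1696663; 1696663 ≡ 81 (mod 113); 81·60 ≡ 1, so inverse 60.
M/149 = 1286731; 1286731 ≡ 116 (mod 149); 116·9 ≡ 1, so inverse 9.
n ≡ 81·993383·177 + 7·3249541·29 + 24·1696663·60 + 63·1286731·9 = 18074560091.
18074560091 mod 191722919 = 52605705.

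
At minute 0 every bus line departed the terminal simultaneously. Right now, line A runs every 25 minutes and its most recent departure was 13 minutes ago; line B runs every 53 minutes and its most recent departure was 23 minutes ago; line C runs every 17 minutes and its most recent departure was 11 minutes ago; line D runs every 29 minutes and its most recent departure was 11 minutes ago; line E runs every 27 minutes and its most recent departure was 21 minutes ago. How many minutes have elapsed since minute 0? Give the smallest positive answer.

8498838

The moduli are pairwise coprime; N = 25·53·17·29·27 = 17637075.
N/25 = 705483; 705483 ≡ 8 (mod 25); 8·22 ≡ 1, so inverse 22.
N/53 = 332775; 332775 ≡ 41 (mod 53); 41·22 ≡ 1, so inverse 22.
N/17 = 1037475; 1037475 ≡ 16 (mod 17); 16·16 ≡ 1, so inverse 16.
N/29 = 608175; 608175 ≡ 16 (mod 29); 16·20 ≡ 1, so inverse 20.
N/27 = 653225; 653225 ≡ 14 (mod 27); 14·2 ≡ 1, so inverse 2.
t ≡ 13·705483·22 + 23·332775·22 + 11·1037475·16 + 11·608175·20 + 21·653225·2 = 713981838.
713981838 mod 17637075 = 8498838.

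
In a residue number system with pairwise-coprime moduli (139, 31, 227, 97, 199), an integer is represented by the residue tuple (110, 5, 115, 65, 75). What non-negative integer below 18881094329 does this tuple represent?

The moduli are pairwise coprime; N = 139·31·227·97·199 = 18881094329.
N/139 = 135835211; 135835211 ≡ 102 (mod 139); 102·15 ≡ 1, so inverse 15.
N/31 = 609067559; 609067559 ≡ 19 (mod 31); 19·18 ≡ 1, so inverse 18.
N/227 = 83176627; 83176627 ≡ 195 (mod 227); 195·78 ≡ 1, so inverse 78.
N/97 = 194650457; 194650457 ≡ 72 (mod 97); 72·31 ≡ 1, so inverse 31.
N/199 = 94879871; 94879871 ≡ 54 (mod 199); 54·129 ≡ 1, so inverse 129.
x ≡ 110·135835211·15 + 5·609067559·18 + 115·83176627·78 + 65·194650457·31 + 75·94879871·129 = 2335221945430.
2335221945430 mod 18881094329 = 12847342963.

12847342963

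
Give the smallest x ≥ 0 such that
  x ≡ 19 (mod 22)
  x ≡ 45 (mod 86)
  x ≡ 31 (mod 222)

76843

gcd(22, 86) = 2 and 2 | (45 − 19), so the pair is consistent; merging gives x ≡ 217 (mod 946), where 946 = lcm(22, 86).
gcd(946, 222) = 2 and 2 | (31 − 217), so the pair is consistent; merging gives x ≡ 76843 (mod 105006), where 105006 = lcm(946, 222).
The solution is unique modulo lcm(22, 86, 222) = 105006.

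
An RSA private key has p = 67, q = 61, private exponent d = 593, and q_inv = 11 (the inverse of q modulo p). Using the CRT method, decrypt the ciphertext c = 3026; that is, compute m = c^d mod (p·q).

3210

d_p = d mod (p−1) = 593 mod 66 = 65; d_q = d mod (q−1) = 53.
m₁ = c^(d_p) mod p: c ≡ 11 (mod 67), and 11^65 mod 67 = 61.
m₂ = c^(d_q) mod q: c ≡ 37 (mod 61), and 37^53 mod 61 = 38.
h = q_inv·(m₁ − m₂) mod p = 11·(61 − 38) mod 67 = 52.
m = m₂ + h·q = 38 + 52·61 = 3210.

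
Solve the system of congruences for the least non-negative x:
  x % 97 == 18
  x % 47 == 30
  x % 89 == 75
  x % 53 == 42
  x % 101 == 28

The moduli are pairwise coprime; N = 97·47·89·53·101 = 2171985103.
N/97 = 22391599; 22391599 ≡ 22 (mod 97); 22·75 ≡ 1, so inverse 75.
N/47 = 46212449; 46212449 ≡ 28 (mod 47); 28·42 ≡ 1, so inverse 42.
N/89 = 24404327; 24404327 ≡ 82 (mod 89); 82·38 ≡ 1, so inverse 38.
N/53 = 40980851; 40980851 ≡ 32 (mod 53); 32·5 ≡ 1, so inverse 5.
N/101 = 21504803; 21504803 ≡ 85 (mod 101); 85·82 ≡ 1, so inverse 82.
x ≡ 18·22391599·75 + 30·46212449·42 + 75·24404327·38 + 42·40980851·5 + 28·21504803·82 = 215989682738.
215989682738 mod 2171985103 = 963157541.

963157541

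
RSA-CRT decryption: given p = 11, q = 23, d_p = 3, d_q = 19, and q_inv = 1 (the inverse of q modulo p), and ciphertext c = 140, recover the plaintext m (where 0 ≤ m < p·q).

72

m₁ = c^(d_p) mod p: c ≡ 8 (mod 11), and 8^3 mod 11 = 6.
m₂ = c^(d_q) mod q: c ≡ 2 (mod 23), and 2^19 mod 23 = 3.
h = q_inv·(m₁ − m₂) mod p = 1·(6 − 3) mod 11 = 3.
m = m₂ + h·q = 3 + 3·23 = 72.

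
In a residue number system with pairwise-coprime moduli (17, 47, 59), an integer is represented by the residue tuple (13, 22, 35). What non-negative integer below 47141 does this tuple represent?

The moduli are pairwise coprime; N = 17·47·59 = 47141.
N/17 = 2773; 2773 ≡ 2 (mod 17); 2·9 ≡ 1, so inverse 9.
N/47 = 1003; 1003 ≡ 16 (mod 47); 16·3 ≡ 1, so inverse 3.
N/59 = 799; 799 ≡ 32 (mod 59); 32·24 ≡ 1, so inverse 24.
x ≡ 13·2773·9 + 22·1003·3 + 35·799·24 = 1061799.
1061799 mod 47141 = 24697.

24697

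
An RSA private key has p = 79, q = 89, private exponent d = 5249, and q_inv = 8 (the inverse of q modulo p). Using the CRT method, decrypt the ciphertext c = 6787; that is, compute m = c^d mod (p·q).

d_p = d mod (p−1) = 5249 mod 78 = 23; d_q = d mod (q−1) = 57.
m₁ = c^(d_p) mod p: c ≡ 72 (mod 79), and 72^23 mod 79 = 36.
m₂ = c^(d_q) mod q: c ≡ 23 (mod 89), and 23^57 mod 89 = 7.
h = q_inv·(m₁ − m₂) mod p = 8·(36 − 7) mod 79 = 74.
m = m₂ + h·q = 7 + 74·89 = 6593.

6593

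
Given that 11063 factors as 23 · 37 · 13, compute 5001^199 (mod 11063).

3805

Mod 23: 5001 ≡ 10; by Fermat, exponent reduces to 199 mod 22 = 1; 10^1 ≡ 10 (mod 23).
Mod 37: 5001 ≡ 6; by Fermat, exponent reduces to 199 mod 36 = 19; 6^19 ≡ 31 (mod 37).
Mod 13: 5001 ≡ 9; by Fermat, exponent reduces to 199 mod 12 = 7; 9^7 ≡ 9 (mod 13).
Combine by CRT: x ≡ 10 (mod 23), x ≡ 31 (mod 37), x ≡ 9 (mod 13) ⇒ x ≡ 3805 (mod 11063).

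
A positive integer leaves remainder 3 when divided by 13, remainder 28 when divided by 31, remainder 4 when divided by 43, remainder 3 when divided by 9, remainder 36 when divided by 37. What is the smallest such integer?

Combine the congruences pairwise.
From t ≡ 3 (mod 13) write t = 3 + 13s. Substituting into t ≡ 28 (mod 31) gives 13s ≡ 25 (mod 31), and since 13⁻¹ ≡ 12 (mod 31), s ≡ 21. Hence t ≡ 3 + 13·21 = 276 (mod 403).
From t ≡ 276 (mod 403) write t = 276 + 403s. Substituting into t ≡ 4 (mod 43) gives 403s ≡ 29 (mod 43), and since 16⁻¹ ≡ 35 (mod 43), s ≡ 26. Hence t ≡ 276 + 403·26 = 10754 (mod 17329).
From t ≡ 10754 (mod 17329) write t = 10754 + 17329s. Substituting into t ≡ 3 (mod 9) gives 17329s ≡ 4 (mod 9), and since 4⁻¹ ≡ 7 (mod 9), s ≡ 1. Hence t ≡ 10754 + 17329·1 = 28083 (mod 155961).
From t ≡ 28083 (mod 155961) write t = 28083 + 155961s. Substituting into t ≡ 36 (mod 37) gives 155961s ≡ 36 (mod 37), and since 6⁻¹ ≡ 31 (mod 37), s ≡ 6. Hence t ≡ 28083 + 155961·6 = 963849 (mod 5770557).

963849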